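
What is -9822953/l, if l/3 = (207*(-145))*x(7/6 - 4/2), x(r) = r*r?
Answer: 39291812/250125 ≈ 157.09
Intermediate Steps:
x(r) = r²
l = -250125/4 (l = 3*((207*(-145))*(7/6 - 4/2)²) = 3*(-30015*(7*(⅙) - 4*½)²) = 3*(-30015*(7/6 - 2)²) = 3*(-30015*(-⅚)²) = 3*(-30015*25/36) = 3*(-83375/4) = -250125/4 ≈ -62531.)
-9822953/l = -9822953/(-250125/4) = -9822953*(-4/250125) = 39291812/250125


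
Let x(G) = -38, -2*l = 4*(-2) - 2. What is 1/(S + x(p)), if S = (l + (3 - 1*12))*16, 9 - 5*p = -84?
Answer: -1/102 ≈ -0.0098039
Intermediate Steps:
p = 93/5 (p = 9/5 - ⅕*(-84) = 9/5 + 84/5 = 93/5 ≈ 18.600)
l = 5 (l = -(4*(-2) - 2)/2 = -(-8 - 2)/2 = -½*(-10) = 5)
S = -64 (S = (5 + (3 - 1*12))*16 = (5 + (3 - 12))*16 = (5 - 9)*16 = -4*16 = -64)
1/(S + x(p)) = 1/(-64 - 38) = 1/(-102) = -1/102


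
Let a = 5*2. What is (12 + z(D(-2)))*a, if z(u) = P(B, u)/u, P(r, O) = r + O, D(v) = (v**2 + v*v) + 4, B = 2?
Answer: 395/3 ≈ 131.67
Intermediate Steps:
D(v) = 4 + 2*v**2 (D(v) = (v**2 + v**2) + 4 = 2*v**2 + 4 = 4 + 2*v**2)
P(r, O) = O + r
z(u) = (2 + u)/u (z(u) = (u + 2)/u = (2 + u)/u)
a = 10
(12 + z(D(-2)))*a = (12 + (2 + (4 + 2*(-2)**2))/(4 + 2*(-2)**2))*10 = (12 + (2 + (4 + 2*4))/(4 + 2*4))*10 = (12 + (2 + (4 + 8))/(4 + 8))*10 = (12 + (2 + 12)/12)*10 = (12 + (1/12)*14)*10 = (12 + 7/6)*10 = (79/6)*10 = 395/3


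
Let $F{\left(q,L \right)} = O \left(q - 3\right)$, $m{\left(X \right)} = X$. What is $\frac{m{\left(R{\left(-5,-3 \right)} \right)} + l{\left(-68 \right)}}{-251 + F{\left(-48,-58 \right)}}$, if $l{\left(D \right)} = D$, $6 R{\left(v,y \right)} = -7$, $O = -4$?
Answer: $\frac{415}{282} \approx 1.4716$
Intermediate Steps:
$R{\left(v,y \right)} = - \frac{7}{6}$ ($R{\left(v,y \right)} = \frac{1}{6} \left(-7\right) = - \frac{7}{6}$)
$F{\left(q,L \right)} = 12 - 4 q$ ($F{\left(q,L \right)} = - 4 \left(q - 3\right) = - 4 \left(-3 + q\right) = 12 - 4 q$)
$\frac{m{\left(R{\left(-5,-3 \right)} \right)} + l{\left(-68 \right)}}{-251 + F{\left(-48,-58 \right)}} = \frac{- \frac{7}{6} - 68}{-251 + \left(12 - -192\right)} = - \frac{415}{6 \left(-251 + \left(12 + 192\right)\right)} = - \frac{415}{6 \left(-251 + 204\right)} = - \frac{415}{6 \left(-47\right)} = \left(- \frac{415}{6}\right) \left(- \frac{1}{47}\right) = \frac{415}{282}$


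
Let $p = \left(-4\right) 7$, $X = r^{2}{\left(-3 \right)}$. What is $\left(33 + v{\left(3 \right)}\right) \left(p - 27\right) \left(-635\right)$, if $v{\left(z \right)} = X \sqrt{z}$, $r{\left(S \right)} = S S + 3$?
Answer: $1152525 + 5029200 \sqrt{3} \approx 9.8634 \cdot 10^{6}$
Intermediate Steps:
$r{\left(S \right)} = 3 + S^{2}$ ($r{\left(S \right)} = S^{2} + 3 = 3 + S^{2}$)
$X = 144$ ($X = \left(3 + \left(-3\right)^{2}\right)^{2} = \left(3 + 9\right)^{2} = 12^{2} = 144$)
$p = -28$
$v{\left(z \right)} = 144 \sqrt{z}$
$\left(33 + v{\left(3 \right)}\right) \left(p - 27\right) \left(-635\right) = \left(33 + 144 \sqrt{3}\right) \left(-28 - 27\right) \left(-635\right) = \left(33 + 144 \sqrt{3}\right) \left(-55\right) \left(-635\right) = \left(-1815 - 7920 \sqrt{3}\right) \left(-635\right) = 1152525 + 5029200 \sqrt{3}$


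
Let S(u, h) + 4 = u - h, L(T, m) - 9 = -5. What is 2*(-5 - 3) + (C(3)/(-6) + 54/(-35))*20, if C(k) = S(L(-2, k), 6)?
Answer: -188/7 ≈ -26.857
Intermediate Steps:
L(T, m) = 4 (L(T, m) = 9 - 5 = 4)
S(u, h) = -4 + u - h (S(u, h) = -4 + (u - h) = -4 + u - h)
C(k) = -6 (C(k) = -4 + 4 - 1*6 = -4 + 4 - 6 = -6)
2*(-5 - 3) + (C(3)/(-6) + 54/(-35))*20 = 2*(-5 - 3) + (-6/(-6) + 54/(-35))*20 = 2*(-8) + (-6*(-⅙) + 54*(-1/35))*20 = -16 + (1 - 54/35)*20 = -16 - 19/35*20 = -16 - 76/7 = -188/7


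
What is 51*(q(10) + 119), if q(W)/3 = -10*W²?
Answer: -146931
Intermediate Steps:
q(W) = -30*W² (q(W) = 3*(-10*W²) = -30*W²)
51*(q(10) + 119) = 51*(-30*10² + 119) = 51*(-30*100 + 119) = 51*(-3000 + 119) = 51*(-2881) = -146931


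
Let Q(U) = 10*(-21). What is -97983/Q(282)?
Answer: 32661/70 ≈ 466.59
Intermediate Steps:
Q(U) = -210
-97983/Q(282) = -97983/(-210) = -97983*(-1/210) = 32661/70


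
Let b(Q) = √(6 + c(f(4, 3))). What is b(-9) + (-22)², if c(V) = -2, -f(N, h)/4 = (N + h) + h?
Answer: 486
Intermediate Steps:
f(N, h) = -8*h - 4*N (f(N, h) = -4*((N + h) + h) = -4*(N + 2*h) = -8*h - 4*N)
b(Q) = 2 (b(Q) = √(6 - 2) = √4 = 2)
b(-9) + (-22)² = 2 + (-22)² = 2 + 484 = 486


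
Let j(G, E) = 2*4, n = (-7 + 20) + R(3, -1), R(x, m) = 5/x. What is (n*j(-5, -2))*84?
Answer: 9856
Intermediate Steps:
n = 44/3 (n = (-7 + 20) + 5/3 = 13 + 5*(⅓) = 13 + 5/3 = 44/3 ≈ 14.667)
j(G, E) = 8
(n*j(-5, -2))*84 = ((44/3)*8)*84 = (352/3)*84 = 9856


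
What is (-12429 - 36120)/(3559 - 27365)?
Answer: 48549/23806 ≈ 2.0394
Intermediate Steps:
(-12429 - 36120)/(3559 - 27365) = -48549/(-23806) = -48549*(-1/23806) = 48549/23806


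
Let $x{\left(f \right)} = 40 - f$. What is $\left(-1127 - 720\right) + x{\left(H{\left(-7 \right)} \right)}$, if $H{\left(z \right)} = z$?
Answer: $-1800$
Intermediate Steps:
$\left(-1127 - 720\right) + x{\left(H{\left(-7 \right)} \right)} = \left(-1127 - 720\right) + \left(40 - -7\right) = -1847 + \left(40 + 7\right) = -1847 + 47 = -1800$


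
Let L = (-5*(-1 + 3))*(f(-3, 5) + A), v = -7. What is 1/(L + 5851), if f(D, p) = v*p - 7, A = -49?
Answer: 1/6761 ≈ 0.00014791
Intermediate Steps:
f(D, p) = -7 - 7*p (f(D, p) = -7*p - 7 = -7 - 7*p)
L = 910 (L = (-5*(-1 + 3))*((-7 - 7*5) - 49) = (-5*2)*((-7 - 35) - 49) = -10*(-42 - 49) = -10*(-91) = 910)
1/(L + 5851) = 1/(910 + 5851) = 1/6761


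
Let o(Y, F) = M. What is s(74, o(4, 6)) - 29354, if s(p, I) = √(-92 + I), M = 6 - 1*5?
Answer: -29354 + I*√91 ≈ -29354.0 + 9.5394*I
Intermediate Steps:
M = 1 (M = 6 - 5 = 1)
o(Y, F) = 1
s(74, o(4, 6)) - 29354 = √(-92 + 1) - 29354 = √(-91) - 29354 = I*√91 - 29354 = -29354 + I*√91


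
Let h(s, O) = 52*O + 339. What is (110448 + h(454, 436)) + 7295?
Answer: 140754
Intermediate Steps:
h(s, O) = 339 + 52*O
(110448 + h(454, 436)) + 7295 = (110448 + (339 + 52*436)) + 7295 = (110448 + (339 + 22672)) + 7295 = (110448 + 23011) + 7295 = 133459 + 7295 = 140754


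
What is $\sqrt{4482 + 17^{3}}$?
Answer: $\sqrt{9395} \approx 96.928$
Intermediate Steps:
$\sqrt{4482 + 17^{3}} = \sqrt{4482 + 4913} = \sqrt{9395}$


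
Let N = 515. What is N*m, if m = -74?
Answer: -38110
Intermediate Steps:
N*m = 515*(-74) = -38110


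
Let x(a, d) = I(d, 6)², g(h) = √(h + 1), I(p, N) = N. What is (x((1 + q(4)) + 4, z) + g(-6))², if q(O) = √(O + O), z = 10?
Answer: (36 + I*√5)² ≈ 1291.0 + 161.0*I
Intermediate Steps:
g(h) = √(1 + h)
q(O) = √2*√O (q(O) = √(2*O) = √2*√O)
x(a, d) = 36 (x(a, d) = 6² = 36)
(x((1 + q(4)) + 4, z) + g(-6))² = (36 + √(1 - 6))² = (36 + √(-5))² = (36 + I*√5)²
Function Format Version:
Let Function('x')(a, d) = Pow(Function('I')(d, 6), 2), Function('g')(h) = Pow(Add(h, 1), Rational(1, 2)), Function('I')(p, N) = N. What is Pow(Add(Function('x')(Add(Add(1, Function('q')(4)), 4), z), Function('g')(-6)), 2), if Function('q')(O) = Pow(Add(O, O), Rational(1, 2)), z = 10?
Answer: Pow(Add(36, Mul(I, Pow(5, Rational(1, 2)))), 2) ≈ Add(1291.0, Mul(161.00, I))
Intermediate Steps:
Function('g')(h) = Pow(Add(1, h), Rational(1, 2))
Function('q')(O) = Mul(Pow(2, Rational(1, 2)), Pow(O, Rational(1, 2))) (Function('q')(O) = Pow(Mul(2, O), Rational(1, 2)) = Mul(Pow(2, Rational(1, 2)), Pow(O, Rational(1, 2))))
Function('x')(a, d) = 36 (Function('x')(a, d) = Pow(6, 2) = 36)
Pow(Add(Function('x')(Add(Add(1, Function('q')(4)), 4), z), Function('g')(-6)), 2) = Pow(Add(36, Pow(Add(1, -6), Rational(1, 2))), 2) = Pow(Add(36, Pow(-5, Rational(1, 2))), 2) = Pow(Add(36, Mul(I, Pow(5, Rational(1, 2)))), 2)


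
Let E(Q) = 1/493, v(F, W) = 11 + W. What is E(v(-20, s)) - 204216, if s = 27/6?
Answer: -100678487/493 ≈ -2.0422e+5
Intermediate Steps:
s = 9/2 (s = 27*(⅙) = 9/2 ≈ 4.5000)
E(Q) = 1/493
E(v(-20, s)) - 204216 = 1/493 - 204216 = -100678487/493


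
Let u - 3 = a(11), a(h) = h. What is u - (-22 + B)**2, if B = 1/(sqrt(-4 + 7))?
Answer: -1411/3 + 44*sqrt(3)/3 ≈ -444.93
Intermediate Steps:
u = 14 (u = 3 + 11 = 14)
B = sqrt(3)/3 (B = 1/(sqrt(3)) = sqrt(3)/3 ≈ 0.57735)
u - (-22 + B)**2 = 14 - (-22 + sqrt(3)/3)**2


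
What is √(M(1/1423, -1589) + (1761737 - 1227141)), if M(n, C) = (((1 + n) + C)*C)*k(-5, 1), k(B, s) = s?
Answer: √6192084825965/1423 ≈ 1748.7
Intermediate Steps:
M(n, C) = C*(1 + C + n) (M(n, C) = (((1 + n) + C)*C)*1 = ((1 + C + n)*C)*1 = (C*(1 + C + n))*1 = C*(1 + C + n))
√(M(1/1423, -1589) + (1761737 - 1227141)) = √(-1589*(1 - 1589 + 1/1423) + (1761737 - 1227141)) = √(-1589*(1 - 1589 + 1/1423) + 534596) = √(-1589*(-2259723/1423) + 534596) = √(3590699847/1423 + 534596) = √(4351429955/1423) = √6192084825965/1423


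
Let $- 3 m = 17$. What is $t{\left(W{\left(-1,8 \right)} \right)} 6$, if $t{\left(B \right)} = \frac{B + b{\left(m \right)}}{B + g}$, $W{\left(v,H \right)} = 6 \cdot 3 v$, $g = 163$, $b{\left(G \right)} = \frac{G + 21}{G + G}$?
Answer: $- \frac{1974}{2465} \approx -0.80081$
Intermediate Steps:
$m = - \frac{17}{3}$ ($m = \left(- \frac{1}{3}\right) 17 = - \frac{17}{3} \approx -5.6667$)
$b{\left(G \right)} = \frac{21 + G}{2 G}$
$W{\left(v,H \right)} = 18 v$
$t{\left(B \right)} = \frac{- \frac{23}{17} + B}{163 + B}$ ($t{\left(B \right)} = \frac{B + \frac{21 - \frac{17}{3}}{2 \left(- \frac{17}{3}\right)}}{B + 163} = \frac{B + \frac{1}{2} \left(- \frac{3}{17}\right) \frac{46}{3}}{163 + B} = \frac{B - \frac{23}{17}}{163 + B} = \frac{- \frac{23}{17} + B}{163 + B}$)
$t{\left(W{\left(-1,8 \right)} \right)} 6 = \frac{- \frac{23}{17} + 18 \left(-1\right)}{163 + 18 \left(-1\right)} 6 = \frac{- \frac{23}{17} - 18}{163 - 18} \cdot 6 = \frac{1}{145} \left(- \frac{329}{17}\right) 6 = \left(- \frac{329}{2465}\right) 6 = - \frac{1974}{2465}$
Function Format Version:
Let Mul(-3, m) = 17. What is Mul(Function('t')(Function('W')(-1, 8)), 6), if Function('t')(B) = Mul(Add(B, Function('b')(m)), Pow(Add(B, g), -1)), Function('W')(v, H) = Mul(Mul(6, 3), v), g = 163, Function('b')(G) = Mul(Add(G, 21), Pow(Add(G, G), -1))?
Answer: Rational(-1974, 2465) ≈ -0.80081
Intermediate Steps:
m = Rational(-17, 3) (m = Mul(Rational(-1, 3), 17) = Rational(-17, 3) ≈ -5.6667)
Function('b')(G) = Mul(Rational(1, 2), Pow(G, -1), Add(21, G)) (Function('b')(G) = Mul(Add(21, G), Pow(Mul(2, G), -1)) = Mul(Add(21, G), Mul(Rational(1, 2), Pow(G, -1))) = Mul(Rational(1, 2), Pow(G, -1), Add(21, G)))
Function('W')(v, H) = Mul(18, v)
Function('t')(B) = Mul(Pow(Add(163, B), -1), Add(Rational(-23, 17), B)) (Function('t')(B) = Mul(Add(B, Mul(Rational(1, 2), Pow(Rational(-17, 3), -1), Add(21, Rational(-17, 3)))), Pow(Add(B, 163), -1)) = Mul(Add(B, Mul(Rational(1, 2), Rational(-3, 17), Rational(46, 3))), Pow(Add(163, B), -1)) = Mul(Add(B, Rational(-23, 17)), Pow(Add(163, B), -1)) = Mul(Add(Rational(-23, 17), B), Pow(Add(163, B), -1)) = Mul(Pow(Add(163, B), -1), Add(Rational(-23, 17), B)))
Mul(Function('t')(Function('W')(-1, 8)), 6) = Mul(Mul(Pow(Add(163, Mul(18, -1)), -1), Add(Rational(-23, 17), Mul(18, -1))), 6) = Mul(Mul(Pow(Add(163, -18), -1), Add(Rational(-23, 17), -18)), 6) = Mul(Mul(Pow(145, -1), Rational(-329, 17)), 6) = Mul(Mul(Rational(1, 145), Rational(-329, 17)), 6) = Mul(Rational(-329, 2465), 6) = Rational(-1974, 2465)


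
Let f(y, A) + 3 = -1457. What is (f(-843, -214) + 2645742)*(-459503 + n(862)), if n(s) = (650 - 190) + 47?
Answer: -1213714860872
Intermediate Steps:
f(y, A) = -1460 (f(y, A) = -3 - 1457 = -1460)
n(s) = 507 (n(s) = 460 + 47 = 507)
(f(-843, -214) + 2645742)*(-459503 + n(862)) = (-1460 + 2645742)*(-459503 + 507) = 2644282*(-458996) = -1213714860872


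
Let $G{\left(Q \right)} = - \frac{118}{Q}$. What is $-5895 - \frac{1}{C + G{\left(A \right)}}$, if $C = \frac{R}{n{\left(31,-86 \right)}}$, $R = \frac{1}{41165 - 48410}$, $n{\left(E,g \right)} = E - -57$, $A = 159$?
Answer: $- \frac{147797558955}{25077413} \approx -5893.7$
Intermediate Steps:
$n{\left(E,g \right)} = 57 + E$ ($n{\left(E,g \right)} = E + 57 = 57 + E$)
$R = - \frac{1}{7245}$ ($R = \frac{1}{-7245} = - \frac{1}{7245} \approx -0.00013803$)
$C = - \frac{1}{637560}$ ($C = - \frac{1}{7245 \left(57 + 31\right)} = - \frac{1}{7245 \cdot 88} = \left(- \frac{1}{7245}\right) \frac{1}{88} = - \frac{1}{637560} \approx -1.5685 \cdot 10^{-6}$)
$-5895 - \frac{1}{C + G{\left(A \right)}} = -5895 - \frac{1}{- \frac{1}{637560} - \frac{118}{159}} = -5895 - \frac{1}{- \frac{25077413}{33790680}} = -5895 - - \frac{33790680}{25077413} = -5895 + \frac{33790680}{25077413} = - \frac{147797558955}{25077413}$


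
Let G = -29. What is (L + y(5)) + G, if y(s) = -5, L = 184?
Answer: 150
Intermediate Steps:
(L + y(5)) + G = (184 - 5) - 29 = 179 - 29 = 150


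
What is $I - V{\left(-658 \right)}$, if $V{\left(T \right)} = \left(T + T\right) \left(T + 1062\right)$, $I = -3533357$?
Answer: $-3001693$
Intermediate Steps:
$V{\left(T \right)} = 2 T \left(1062 + T\right)$
$I - V{\left(-658 \right)} = -3533357 - 2 \left(-658\right) \left(1062 - 658\right) = -3533357 - 2 \left(-658\right) 404 = -3533357 - -531664 = -3533357 + 531664 = -3001693$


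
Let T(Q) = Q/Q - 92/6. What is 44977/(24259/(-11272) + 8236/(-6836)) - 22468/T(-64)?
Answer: -32897633699012/2780710197 ≈ -11831.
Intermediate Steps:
T(Q) = -43/3 (T(Q) = 1 - 92*1/6 = 1 - 46/3 = -43/3)
44977/(24259/(-11272) + 8236/(-6836)) - 22468/T(-64) = 44977/(24259/(-11272) + 8236/(-6836)) - 22468/(-43/3) = 44977/(24259*(-1/11272) + 8236*(-1/6836)) - 22468*(-3/43) = 44977/(-24259/11272 - 2059/1709) + 67404/43 = 44977/(-64667679/19263848) + 67404/43 = 44977*(-19263848/64667679) + 67404/43 = -866430091496/64667679 + 67404/43 = -32897633699012/2780710197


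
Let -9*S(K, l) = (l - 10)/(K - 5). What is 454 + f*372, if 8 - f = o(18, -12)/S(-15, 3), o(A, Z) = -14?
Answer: -130490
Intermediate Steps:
S(K, l) = -(-10 + l)/(9*(-5 + K)) (S(K, l) = -(l - 10)/(9*(K - 5)) = -(-10 + l)/(9*(-5 + K)))
f = -352 (f = 8 - (-14)/((10 - 1*3)/(9*(-5 - 15))) = 8 - (-14)/((⅑)*(10 - 3)/(-20)) = 8 - (-14)/((⅑)*(-1/20)*7) = 8 - (-14)/(-7/180) = 8 - (-14)*(-180)/7 = 8 - 1*360 = 8 - 360 = -352)
454 + f*372 = 454 - 352*372 = 454 - 130944 = -130490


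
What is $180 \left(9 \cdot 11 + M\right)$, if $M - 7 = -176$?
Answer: $-12600$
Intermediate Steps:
$M = -169$ ($M = 7 - 176 = -169$)
$180 \left(9 \cdot 11 + M\right) = 180 \left(9 \cdot 11 - 169\right) = 180 \left(99 - 169\right) = 180 \left(-70\right) = -12600$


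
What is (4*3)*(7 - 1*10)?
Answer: -36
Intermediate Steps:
(4*3)*(7 - 1*10) = 12*(7 - 10) = 12*(-3) = -36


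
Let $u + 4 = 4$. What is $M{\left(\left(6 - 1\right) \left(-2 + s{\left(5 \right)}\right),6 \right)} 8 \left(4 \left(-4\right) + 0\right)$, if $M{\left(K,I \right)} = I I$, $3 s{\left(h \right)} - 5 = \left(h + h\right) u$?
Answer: $-4608$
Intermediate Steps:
$u = 0$ ($u = -4 + 4 = 0$)
$s{\left(h \right)} = \frac{5}{3}$ ($s{\left(h \right)} = \frac{5}{3} + \frac{\left(h + h\right) 0}{3} = \frac{5}{3} + \frac{2 h 0}{3} = \frac{5}{3} + \frac{1}{3} \cdot 0 = \frac{5}{3} + 0 = \frac{5}{3}$)
$M{\left(K,I \right)} = I^{2}$
$M{\left(\left(6 - 1\right) \left(-2 + s{\left(5 \right)}\right),6 \right)} 8 \left(4 \left(-4\right) + 0\right) = 6^{2} \cdot 8 \left(4 \left(-4\right) + 0\right) = 36 \cdot 8 \left(-16 + 0\right) = 288 \left(-16\right) = -4608$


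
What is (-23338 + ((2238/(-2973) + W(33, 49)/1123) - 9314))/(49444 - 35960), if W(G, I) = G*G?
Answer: -36337940795/15006249212 ≈ -2.4215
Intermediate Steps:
W(G, I) = G²
(-23338 + ((2238/(-2973) + W(33, 49)/1123) - 9314))/(49444 - 35960) = (-23338 + ((2238/(-2973) + 33²/1123) - 9314))/(49444 - 35960) = (-23338 + ((2238*(-1/2973) + 1089*(1/1123)) - 9314))/13484 = (-23338 + ((-746/991 + 1089/1123) - 9314))*(1/13484) = (-23338 + (241441/1112893 - 9314))*(1/13484) = (-23338 - 10365243961/1112893)*(1/13484) = -36337940795/1112893*1/13484 = -36337940795/15006249212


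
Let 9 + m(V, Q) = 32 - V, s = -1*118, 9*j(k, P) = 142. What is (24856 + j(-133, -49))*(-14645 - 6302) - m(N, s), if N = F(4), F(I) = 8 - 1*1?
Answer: -4688902306/9 ≈ -5.2099e+8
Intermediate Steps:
F(I) = 7 (F(I) = 8 - 1 = 7)
j(k, P) = 142/9 (j(k, P) = (⅑)*142 = 142/9)
s = -118
N = 7
m(V, Q) = 23 - V (m(V, Q) = -9 + (32 - V) = 23 - V)
(24856 + j(-133, -49))*(-14645 - 6302) - m(N, s) = (24856 + 142/9)*(-14645 - 6302) - (23 - 1*7) = (223846/9)*(-20947) - (23 - 7) = -4688902162/9 - 1*16 = -4688902162/9 - 16 = -4688902306/9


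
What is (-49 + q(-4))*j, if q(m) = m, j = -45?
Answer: 2385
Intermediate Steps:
(-49 + q(-4))*j = (-49 - 4)*(-45) = -53*(-45) = 2385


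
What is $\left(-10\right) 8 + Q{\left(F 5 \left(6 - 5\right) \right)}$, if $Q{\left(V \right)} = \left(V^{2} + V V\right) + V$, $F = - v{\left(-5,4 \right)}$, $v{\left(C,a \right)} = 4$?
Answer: $700$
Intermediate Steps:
$F = -4$ ($F = \left(-1\right) 4 = -4$)
$Q{\left(V \right)} = V + 2 V^{2}$ ($Q{\left(V \right)} = \left(V^{2} + V^{2}\right) + V = 2 V^{2} + V = V + 2 V^{2}$)
$\left(-10\right) 8 + Q{\left(F 5 \left(6 - 5\right) \right)} = \left(-10\right) 8 + - 4 \cdot 5 \left(6 - 5\right) \left(1 + 2 \left(- 4 \cdot 5 \left(6 - 5\right)\right)\right) = -80 + - 4 \cdot 5 \cdot 1 \left(1 + 2 \left(- 4 \cdot 5 \cdot 1\right)\right) = -80 + \left(-4\right) 5 \left(1 + 2 \left(\left(-4\right) 5\right)\right) = -80 - 20 \left(1 + 2 \left(-20\right)\right) = -80 - 20 \left(1 - 40\right) = -80 - -780 = -80 + 780 = 700$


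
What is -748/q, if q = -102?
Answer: 22/3 ≈ 7.3333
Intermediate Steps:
-748/q = -748/(-102) = -748*(-1/102) = 22/3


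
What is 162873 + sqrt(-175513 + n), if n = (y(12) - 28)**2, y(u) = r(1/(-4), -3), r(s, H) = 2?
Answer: 162873 + I*sqrt(174837) ≈ 1.6287e+5 + 418.14*I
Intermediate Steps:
y(u) = 2
n = 676 (n = (2 - 28)**2 = (-26)**2 = 676)
162873 + sqrt(-175513 + n) = 162873 + sqrt(-175513 + 676) = 162873 + sqrt(-174837) = 162873 + I*sqrt(174837)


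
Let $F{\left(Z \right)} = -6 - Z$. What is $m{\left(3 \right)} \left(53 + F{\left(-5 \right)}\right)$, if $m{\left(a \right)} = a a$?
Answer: $468$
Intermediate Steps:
$m{\left(a \right)} = a^{2}$
$m{\left(3 \right)} \left(53 + F{\left(-5 \right)}\right) = 3^{2} \left(53 - 1\right) = 9 \left(53 + \left(-6 + 5\right)\right) = 9 \left(53 - 1\right) = 9 \cdot 52 = 468$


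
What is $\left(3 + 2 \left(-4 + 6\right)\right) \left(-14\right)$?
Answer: $-98$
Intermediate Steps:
$\left(3 + 2 \left(-4 + 6\right)\right) \left(-14\right) = \left(3 + 2 \cdot 2\right) \left(-14\right) = \left(3 + 4\right) \left(-14\right) = 7 \left(-14\right) = -98$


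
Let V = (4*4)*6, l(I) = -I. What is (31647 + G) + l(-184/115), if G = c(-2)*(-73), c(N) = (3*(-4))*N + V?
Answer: 114443/5 ≈ 22889.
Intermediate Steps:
V = 96 (V = 16*6 = 96)
c(N) = 96 - 12*N (c(N) = (3*(-4))*N + 96 = -12*N + 96 = 96 - 12*N)
G = -8760 (G = (96 - 12*(-2))*(-73) = (96 + 24)*(-73) = 120*(-73) = -8760)
(31647 + G) + l(-184/115) = (31647 - 8760) - (-184)/115 = 22887 - (-184)/115 = 22887 - 1*(-8/5) = 22887 + 8/5 = 114443/5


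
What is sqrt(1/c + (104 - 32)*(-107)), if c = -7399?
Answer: I*sqrt(8607286447)/1057 ≈ 87.772*I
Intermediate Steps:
sqrt(1/c + (104 - 32)*(-107)) = sqrt(1/(-7399) + (104 - 32)*(-107)) = sqrt(-1/7399 + 72*(-107)) = sqrt(-1/7399 - 7704) = sqrt(-57001897/7399) = I*sqrt(8607286447)/1057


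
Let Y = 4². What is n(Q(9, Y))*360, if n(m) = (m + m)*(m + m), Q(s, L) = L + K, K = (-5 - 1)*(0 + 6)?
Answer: 576000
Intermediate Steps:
Y = 16
K = -36 (K = -6*6 = -36)
Q(s, L) = -36 + L (Q(s, L) = L - 36 = -36 + L)
n(m) = 4*m² (n(m) = (2*m)*(2*m) = 4*m²)
n(Q(9, Y))*360 = (4*(-36 + 16)²)*360 = (4*(-20)²)*360 = (4*400)*360 = 1600*360 = 576000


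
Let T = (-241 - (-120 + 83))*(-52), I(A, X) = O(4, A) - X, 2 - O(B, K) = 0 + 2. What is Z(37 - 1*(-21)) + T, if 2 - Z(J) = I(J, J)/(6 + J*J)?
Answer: 17877879/1685 ≈ 10610.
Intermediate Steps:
O(B, K) = 0 (O(B, K) = 2 - (0 + 2) = 2 - 1*2 = 2 - 2 = 0)
I(A, X) = -X (I(A, X) = 0 - X = -X)
T = 10608 (T = (-241 - 1*(-37))*(-52) = (-241 + 37)*(-52) = -204*(-52) = 10608)
Z(J) = 2 + J/(6 + J²) (Z(J) = 2 - (-J)/(6 + J*J) = 2 - (-J)/(6 + J²) = 2 - (-1)*J/(6 + J²) = 2 + J/(6 + J²))
Z(37 - 1*(-21)) + T = (12 + (37 - 1*(-21)) + 2*(37 - 1*(-21))²)/(6 + (37 - 1*(-21))²) + 10608 = (12 + (37 + 21) + 2*(37 + 21)²)/(6 + (37 + 21)²) + 10608 = (12 + 58 + 2*58²)/(6 + 58²) + 10608 = (12 + 58 + 2*3364)/(6 + 3364) + 10608 = (12 + 58 + 6728)/3370 + 10608 = (1/3370)*6798 + 10608 = 3399/1685 + 10608 = 17877879/1685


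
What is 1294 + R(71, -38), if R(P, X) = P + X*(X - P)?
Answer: 5507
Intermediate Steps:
1294 + R(71, -38) = 1294 + (71 + (-38)² - 1*71*(-38)) = 1294 + (71 + 1444 + 2698) = 1294 + 4213 = 5507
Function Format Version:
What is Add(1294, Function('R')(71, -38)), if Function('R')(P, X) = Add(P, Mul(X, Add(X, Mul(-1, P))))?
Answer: 5507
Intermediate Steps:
Add(1294, Function('R')(71, -38)) = Add(1294, Add(71, Pow(-38, 2), Mul(-1, 71, -38))) = Add(1294, Add(71, 1444, 2698)) = Add(1294, 4213) = 5507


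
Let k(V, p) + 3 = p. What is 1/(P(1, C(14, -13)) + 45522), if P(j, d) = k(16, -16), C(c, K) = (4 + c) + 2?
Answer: 1/45503 ≈ 2.1977e-5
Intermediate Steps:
k(V, p) = -3 + p
C(c, K) = 6 + c
P(j, d) = -19 (P(j, d) = -3 - 16 = -19)
1/(P(1, C(14, -13)) + 45522) = 1/(-19 + 45522) = 1/45503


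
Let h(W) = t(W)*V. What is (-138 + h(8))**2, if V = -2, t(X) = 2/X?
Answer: 76729/4 ≈ 19182.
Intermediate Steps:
h(W) = -4/W (h(W) = (2/W)*(-2) = -4/W)
(-138 + h(8))**2 = (-138 - 4/8)**2 = (-138 - 4*1/8)**2 = (-138 - 1/2)**2 = (-277/2)**2 = 76729/4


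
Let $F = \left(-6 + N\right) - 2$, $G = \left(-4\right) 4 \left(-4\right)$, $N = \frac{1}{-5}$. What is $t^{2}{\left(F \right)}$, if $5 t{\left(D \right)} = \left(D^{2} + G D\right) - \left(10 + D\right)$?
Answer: $\frac{131882256}{15625} \approx 8440.5$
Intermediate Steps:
$N = - \frac{1}{5} \approx -0.2$
$G = 64$ ($G = \left(-16\right) \left(-4\right) = 64$)
$F = - \frac{41}{5}$ ($F = \left(-6 - \frac{1}{5}\right) - 2 = - \frac{31}{5} - 2 = - \frac{41}{5} \approx -8.2$)
$t{\left(D \right)} = -2 + \frac{D^{2}}{5} + \frac{63 D}{5}$ ($t{\left(D \right)} = \frac{\left(D^{2} + 64 D\right) - \left(10 + D\right)}{5} = \frac{-10 + D^{2} + 63 D}{5} = -2 + \frac{D^{2}}{5} + \frac{63 D}{5}$)
$t^{2}{\left(F \right)} = \left(-2 + \frac{\left(- \frac{41}{5}\right)^{2}}{5} + \frac{63}{5} \left(- \frac{41}{5}\right)\right)^{2} = \left(-2 + \frac{1}{5} \cdot \frac{1681}{25} - \frac{2583}{25}\right)^{2} = \left(-2 + \frac{1681}{125} - \frac{2583}{25}\right)^{2} = \left(- \frac{11484}{125}\right)^{2} = \frac{131882256}{15625}$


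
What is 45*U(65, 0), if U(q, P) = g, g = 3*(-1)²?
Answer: 135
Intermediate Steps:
g = 3 (g = 3*1 = 3)
U(q, P) = 3
45*U(65, 0) = 45*3 = 135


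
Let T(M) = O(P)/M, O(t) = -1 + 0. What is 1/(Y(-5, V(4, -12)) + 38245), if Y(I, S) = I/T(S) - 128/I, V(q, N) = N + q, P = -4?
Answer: 5/191153 ≈ 2.6157e-5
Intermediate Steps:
O(t) = -1
T(M) = -1/M
Y(I, S) = -128/I - I*S (Y(I, S) = I/((-1/S)) - 128/I = I*(-S) - 128/I = -I*S - 128/I = -128/I - I*S)
1/(Y(-5, V(4, -12)) + 38245) = 1/((-128/(-5) - 1*(-5)*(-12 + 4)) + 38245) = 1/((-128*(-⅕) - 1*(-5)*(-8)) + 38245) = 1/((128/5 - 40) + 38245) = 1/(-72/5 + 38245) = 1/(191153/5) = 5/191153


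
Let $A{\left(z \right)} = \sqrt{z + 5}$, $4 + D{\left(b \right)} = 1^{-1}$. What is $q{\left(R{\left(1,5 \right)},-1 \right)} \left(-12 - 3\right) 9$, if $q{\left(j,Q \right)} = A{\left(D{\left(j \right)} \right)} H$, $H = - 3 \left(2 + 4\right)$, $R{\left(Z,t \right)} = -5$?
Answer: $2430 \sqrt{2} \approx 3436.5$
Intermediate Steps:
$D{\left(b \right)} = -3$ ($D{\left(b \right)} = -4 + 1^{-1} = -4 + 1 = -3$)
$H = -18$ ($H = \left(-3\right) 6 = -18$)
$A{\left(z \right)} = \sqrt{5 + z}$
$q{\left(j,Q \right)} = - 18 \sqrt{2}$ ($q{\left(j,Q \right)} = \sqrt{5 - 3} \left(-18\right) = \sqrt{2} \left(-18\right) = - 18 \sqrt{2}$)
$q{\left(R{\left(1,5 \right)},-1 \right)} \left(-12 - 3\right) 9 = - 18 \sqrt{2} \left(-12 - 3\right) 9 = - 18 \sqrt{2} \left(-15\right) 9 = 270 \sqrt{2} \cdot 9 = 2430 \sqrt{2}$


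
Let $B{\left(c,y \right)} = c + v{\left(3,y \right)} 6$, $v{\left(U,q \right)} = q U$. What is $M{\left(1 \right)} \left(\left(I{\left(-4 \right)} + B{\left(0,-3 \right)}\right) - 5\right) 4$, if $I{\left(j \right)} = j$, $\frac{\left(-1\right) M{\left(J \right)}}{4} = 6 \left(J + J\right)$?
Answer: $12096$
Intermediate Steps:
$v{\left(U,q \right)} = U q$
$M{\left(J \right)} = - 48 J$ ($M{\left(J \right)} = - 4 \cdot 6 \left(J + J\right) = - 4 \cdot 6 \cdot 2 J = - 4 \cdot 12 J = - 48 J$)
$B{\left(c,y \right)} = c + 18 y$ ($B{\left(c,y \right)} = c + 3 y 6 = c + 18 y$)
$M{\left(1 \right)} \left(\left(I{\left(-4 \right)} + B{\left(0,-3 \right)}\right) - 5\right) 4 = \left(-48\right) 1 \left(\left(-4 + \left(0 + 18 \left(-3\right)\right)\right) - 5\right) 4 = - 48 \left(\left(-4 + \left(0 - 54\right)\right) - 5\right) 4 = - 48 \left(\left(-4 - 54\right) - 5\right) 4 = - 48 \left(-58 - 5\right) 4 = \left(-48\right) \left(-63\right) 4 = 3024 \cdot 4 = 12096$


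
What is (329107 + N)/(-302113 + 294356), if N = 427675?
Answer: -756782/7757 ≈ -97.561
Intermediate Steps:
(329107 + N)/(-302113 + 294356) = (329107 + 427675)/(-302113 + 294356) = 756782/(-7757) = 756782*(-1/7757) = -756782/7757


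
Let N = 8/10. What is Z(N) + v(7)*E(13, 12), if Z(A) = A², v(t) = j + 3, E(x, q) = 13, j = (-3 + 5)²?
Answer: 2291/25 ≈ 91.640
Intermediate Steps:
j = 4 (j = 2² = 4)
N = ⅘ (N = 8*(⅒) = ⅘ ≈ 0.80000)
v(t) = 7 (v(t) = 4 + 3 = 7)
Z(N) + v(7)*E(13, 12) = (⅘)² + 7*13 = 16/25 + 91 = 2291/25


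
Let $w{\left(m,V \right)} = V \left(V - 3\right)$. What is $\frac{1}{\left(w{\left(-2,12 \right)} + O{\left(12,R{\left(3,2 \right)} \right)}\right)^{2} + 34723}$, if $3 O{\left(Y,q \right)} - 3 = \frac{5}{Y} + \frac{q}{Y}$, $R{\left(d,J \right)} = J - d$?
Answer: $\frac{81}{3776887} \approx 2.1446 \cdot 10^{-5}$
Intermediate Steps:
$O{\left(Y,q \right)} = 1 + \frac{5}{3 Y} + \frac{q}{3 Y}$ ($O{\left(Y,q \right)} = 1 + \frac{\frac{5}{Y} + \frac{q}{Y}}{3} = 1 + \left(\frac{5}{3 Y} + \frac{q}{3 Y}\right) = 1 + \frac{5}{3 Y} + \frac{q}{3 Y}$)
$w{\left(m,V \right)} = V \left(-3 + V\right)$
$\frac{1}{\left(w{\left(-2,12 \right)} + O{\left(12,R{\left(3,2 \right)} \right)}\right)^{2} + 34723} = \frac{1}{\left(12 \left(-3 + 12\right) + \frac{5 + \left(2 - 3\right) + 3 \cdot 12}{3 \cdot 12}\right)^{2} + 34723} = \frac{1}{\left(12 \cdot 9 + \frac{1}{3} \cdot \frac{1}{12} \left(5 + \left(2 - 3\right) + 36\right)\right)^{2} + 34723} = \frac{1}{\left(108 + \frac{1}{3} \cdot \frac{1}{12} \left(5 - 1 + 36\right)\right)^{2} + 34723} = \frac{1}{\left(108 + \frac{1}{3} \cdot \frac{1}{12} \cdot 40\right)^{2} + 34723} = \frac{1}{\left(108 + \frac{10}{9}\right)^{2} + 34723} = \frac{1}{\left(\frac{982}{9}\right)^{2} + 34723} = \frac{1}{\frac{964324}{81} + 34723} = \frac{1}{\frac{3776887}{81}} = \frac{81}{3776887}$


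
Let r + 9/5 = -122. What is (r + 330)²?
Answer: 1062961/25 ≈ 42518.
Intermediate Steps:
r = -619/5 (r = -9/5 - 122 = -619/5 ≈ -123.80)
(r + 330)² = (-619/5 + 330)² = (1031/5)² = 1062961/25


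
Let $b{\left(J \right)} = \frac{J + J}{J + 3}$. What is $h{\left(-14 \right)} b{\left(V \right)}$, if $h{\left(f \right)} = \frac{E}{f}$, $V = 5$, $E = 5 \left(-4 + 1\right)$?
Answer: $\frac{75}{56} \approx 1.3393$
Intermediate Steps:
$E = -15$ ($E = 5 \left(-3\right) = -15$)
$b{\left(J \right)} = \frac{2 J}{3 + J}$
$h{\left(f \right)} = - \frac{15}{f}$
$h{\left(-14 \right)} b{\left(V \right)} = - \frac{15}{-14} \cdot 2 \cdot 5 \frac{1}{3 + 5} = \left(-15\right) \left(- \frac{1}{14}\right) 2 \cdot 5 \cdot \frac{1}{8} = \frac{15 \cdot 2 \cdot 5 \cdot \frac{1}{8}}{14} = \frac{15}{14} \cdot \frac{5}{4} = \frac{75}{56}$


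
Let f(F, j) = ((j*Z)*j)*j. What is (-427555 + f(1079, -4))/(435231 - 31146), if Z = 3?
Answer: -427747/404085 ≈ -1.0586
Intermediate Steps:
f(F, j) = 3*j³ (f(F, j) = ((j*3)*j)*j = ((3*j)*j)*j = (3*j²)*j = 3*j³)
(-427555 + f(1079, -4))/(435231 - 31146) = (-427555 + 3*(-4)³)/(435231 - 31146) = (-427555 + 3*(-64))/404085 = (-427555 - 192)*(1/404085) = -427747*1/404085 = -427747/404085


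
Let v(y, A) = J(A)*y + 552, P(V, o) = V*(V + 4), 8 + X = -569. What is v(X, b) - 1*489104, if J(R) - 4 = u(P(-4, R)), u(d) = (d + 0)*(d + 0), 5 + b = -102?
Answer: -490860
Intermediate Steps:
b = -107 (b = -5 - 102 = -107)
X = -577 (X = -8 - 569 = -577)
P(V, o) = V*(4 + V)
u(d) = d**2 (u(d) = d*d = d**2)
J(R) = 4 (J(R) = 4 + (-4*(4 - 4))**2 = 4 + (-4*0)**2 = 4 + 0**2 = 4 + 0 = 4)
v(y, A) = 552 + 4*y (v(y, A) = 4*y + 552 = 552 + 4*y)
v(X, b) - 1*489104 = (552 + 4*(-577)) - 1*489104 = (552 - 2308) - 489104 = -1756 - 489104 = -490860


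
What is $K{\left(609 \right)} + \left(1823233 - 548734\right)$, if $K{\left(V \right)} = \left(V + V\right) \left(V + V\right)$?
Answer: $2758023$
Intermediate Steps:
$K{\left(V \right)} = 4 V^{2}$ ($K{\left(V \right)} = 2 V 2 V = 4 V^{2}$)
$K{\left(609 \right)} + \left(1823233 - 548734\right) = 4 \cdot 609^{2} + \left(1823233 - 548734\right) = 4 \cdot 370881 + 1274499 = 1483524 + 1274499 = 2758023$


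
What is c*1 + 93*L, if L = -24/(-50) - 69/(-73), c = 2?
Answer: 245543/1825 ≈ 134.54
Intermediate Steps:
L = 2601/1825 (L = -24*(-1/50) - 69*(-1/73) = 12/25 + 69/73 = 2601/1825 ≈ 1.4252)
c*1 + 93*L = 2*1 + 93*(2601/1825) = 2 + 241893/1825 = 245543/1825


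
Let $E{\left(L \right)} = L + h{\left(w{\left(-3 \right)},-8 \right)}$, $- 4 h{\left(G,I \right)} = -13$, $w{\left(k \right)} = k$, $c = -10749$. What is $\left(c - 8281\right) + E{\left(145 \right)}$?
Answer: $- \frac{75527}{4} \approx -18882.0$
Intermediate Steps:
$h{\left(G,I \right)} = \frac{13}{4}$ ($h{\left(G,I \right)} = \left(- \frac{1}{4}\right) \left(-13\right) = \frac{13}{4}$)
$E{\left(L \right)} = \frac{13}{4} + L$ ($E{\left(L \right)} = L + \frac{13}{4} = \frac{13}{4} + L$)
$\left(c - 8281\right) + E{\left(145 \right)} = \left(-10749 - 8281\right) + \left(\frac{13}{4} + 145\right) = -19030 + \frac{593}{4} = - \frac{75527}{4}$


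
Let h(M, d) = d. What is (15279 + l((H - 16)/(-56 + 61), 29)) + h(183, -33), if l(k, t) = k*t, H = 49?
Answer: 77187/5 ≈ 15437.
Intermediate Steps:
(15279 + l((H - 16)/(-56 + 61), 29)) + h(183, -33) = (15279 + ((49 - 16)/(-56 + 61))*29) - 33 = (15279 + (33/5)*29) - 33 = (15279 + 957/5) - 33 = 77352/5 - 33 = 77187/5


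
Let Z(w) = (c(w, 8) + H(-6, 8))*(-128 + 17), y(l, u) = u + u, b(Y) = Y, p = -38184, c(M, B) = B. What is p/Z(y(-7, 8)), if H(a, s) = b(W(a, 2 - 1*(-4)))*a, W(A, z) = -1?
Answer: 172/7 ≈ 24.571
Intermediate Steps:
y(l, u) = 2*u
H(a, s) = -a
Z(w) = -1554 (Z(w) = (8 - 1*(-6))*(-128 + 17) = (8 + 6)*(-111) = 14*(-111) = -1554)
p/Z(y(-7, 8)) = -38184/(-1554) = -38184*(-1/1554) = 172/7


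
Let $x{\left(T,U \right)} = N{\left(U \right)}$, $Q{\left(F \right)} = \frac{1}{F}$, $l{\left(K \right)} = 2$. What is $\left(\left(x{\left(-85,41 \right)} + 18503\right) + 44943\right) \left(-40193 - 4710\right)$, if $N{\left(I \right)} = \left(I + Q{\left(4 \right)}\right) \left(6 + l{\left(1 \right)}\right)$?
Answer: $-2863733728$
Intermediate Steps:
$N{\left(I \right)} = 2 + 8 I$ ($N{\left(I \right)} = \left(I + \frac{1}{4}\right) \left(6 + 2\right) = \left(I + \frac{1}{4}\right) 8 = \left(\frac{1}{4} + I\right) 8 = 2 + 8 I$)
$x{\left(T,U \right)} = 2 + 8 U$
$\left(\left(x{\left(-85,41 \right)} + 18503\right) + 44943\right) \left(-40193 - 4710\right) = \left(\left(\left(2 + 8 \cdot 41\right) + 18503\right) + 44943\right) \left(-40193 - 4710\right) = \left(\left(\left(2 + 328\right) + 18503\right) + 44943\right) \left(-44903\right) = \left(\left(330 + 18503\right) + 44943\right) \left(-44903\right) = \left(18833 + 44943\right) \left(-44903\right) = 63776 \left(-44903\right) = -2863733728$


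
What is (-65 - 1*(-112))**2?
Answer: 2209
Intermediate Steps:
(-65 - 1*(-112))**2 = (-65 + 112)**2 = 47**2 = 2209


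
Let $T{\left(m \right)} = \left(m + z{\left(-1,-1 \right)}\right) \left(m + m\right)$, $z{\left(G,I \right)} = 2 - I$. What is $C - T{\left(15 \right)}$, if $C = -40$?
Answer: $-580$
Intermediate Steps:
$T{\left(m \right)} = 2 m \left(3 + m\right)$ ($T{\left(m \right)} = \left(m + \left(2 - -1\right)\right) \left(m + m\right) = \left(m + \left(2 + 1\right)\right) 2 m = \left(m + 3\right) 2 m = \left(3 + m\right) 2 m = 2 m \left(3 + m\right)$)
$C - T{\left(15 \right)} = -40 - 2 \cdot 15 \left(3 + 15\right) = -40 - 2 \cdot 15 \cdot 18 = -40 - 540 = -580$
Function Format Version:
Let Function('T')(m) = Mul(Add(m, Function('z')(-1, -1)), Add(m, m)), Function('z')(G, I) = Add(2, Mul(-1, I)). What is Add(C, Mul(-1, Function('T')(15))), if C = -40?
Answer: -580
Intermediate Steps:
Function('T')(m) = Mul(2, m, Add(3, m)) (Function('T')(m) = Mul(Add(m, Add(2, Mul(-1, -1))), Add(m, m)) = Mul(Add(m, Add(2, 1)), Mul(2, m)) = Mul(Add(m, 3), Mul(2, m)) = Mul(Add(3, m), Mul(2, m)) = Mul(2, m, Add(3, m)))
Add(C, Mul(-1, Function('T')(15))) = Add(-40, Mul(-1, Mul(2, 15, Add(3, 15)))) = Add(-40, Mul(-1, Mul(2, 15, 18))) = Add(-40, Mul(-1, 540)) = Add(-40, -540) = -580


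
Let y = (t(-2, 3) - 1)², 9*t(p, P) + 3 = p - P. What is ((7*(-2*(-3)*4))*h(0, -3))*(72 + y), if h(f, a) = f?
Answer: 0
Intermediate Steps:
t(p, P) = -⅓ - P/9 + p/9 (t(p, P) = -⅓ + (p - P)/9 = -⅓ + (-P/9 + p/9) = -⅓ - P/9 + p/9)
y = 289/81 (y = ((-⅓ - ⅑*3 + (⅑)*(-2)) - 1)² = ((-⅓ - ⅓ - 2/9) - 1)² = (-8/9 - 1)² = (-17/9)² = 289/81 ≈ 3.5679)
((7*(-2*(-3)*4))*h(0, -3))*(72 + y) = ((7*(-2*(-3)*4))*0)*(72 + 289/81) = ((7*(6*4))*0)*(6121/81) = ((7*24)*0)*(6121/81) = (168*0)*(6121/81) = 0*(6121/81) = 0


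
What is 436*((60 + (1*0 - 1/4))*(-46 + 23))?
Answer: -599173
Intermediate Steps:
436*((60 + (1*0 - 1/4))*(-46 + 23)) = 436*((60 + (0 - 1*1/4))*(-23)) = 436*((60 + (0 - 1/4))*(-23)) = 436*((60 - 1/4)*(-23)) = 436*((239/4)*(-23)) = 436*(-5497/4) = -599173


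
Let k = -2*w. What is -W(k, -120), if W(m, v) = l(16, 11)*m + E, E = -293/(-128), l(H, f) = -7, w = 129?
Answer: -231461/128 ≈ -1808.3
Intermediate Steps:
k = -258 (k = -2*129 = -258)
E = 293/128 (E = -293*(-1/128) = 293/128 ≈ 2.2891)
W(m, v) = 293/128 - 7*m (W(m, v) = -7*m + 293/128 = 293/128 - 7*m)
-W(k, -120) = -(293/128 - 7*(-258)) = -(293/128 + 1806) = -1*231461/128 = -231461/128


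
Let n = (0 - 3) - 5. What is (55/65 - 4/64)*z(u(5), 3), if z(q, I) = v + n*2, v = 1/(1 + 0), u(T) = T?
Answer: -2445/208 ≈ -11.755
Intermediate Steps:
n = -8 (n = -3 - 5 = -8)
v = 1 (v = 1/1 = 1)
z(q, I) = -15 (z(q, I) = 1 - 8*2 = 1 - 16 = -15)
(55/65 - 4/64)*z(u(5), 3) = (55/65 - 4/64)*(-15) = (55*(1/65) - 4*1/64)*(-15) = (11/13 - 1/16)*(-15) = (163/208)*(-15) = -2445/208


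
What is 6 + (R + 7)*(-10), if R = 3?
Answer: -94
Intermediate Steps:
6 + (R + 7)*(-10) = 6 + (3 + 7)*(-10) = 6 + 10*(-10) = 6 - 100 = -94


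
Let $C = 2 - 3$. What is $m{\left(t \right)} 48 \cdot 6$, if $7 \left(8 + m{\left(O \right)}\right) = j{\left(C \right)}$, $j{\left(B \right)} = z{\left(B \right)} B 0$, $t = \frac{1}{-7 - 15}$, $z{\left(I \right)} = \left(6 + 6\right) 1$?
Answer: $-2304$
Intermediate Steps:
$z{\left(I \right)} = 12$ ($z{\left(I \right)} = 12 \cdot 1 = 12$)
$C = -1$
$t = - \frac{1}{22}$ ($t = \frac{1}{-22} = - \frac{1}{22} \approx -0.045455$)
$j{\left(B \right)} = 0$ ($j{\left(B \right)} = 12 B 0 = 0$)
$m{\left(O \right)} = -8$ ($m{\left(O \right)} = -8 + \frac{1}{7} \cdot 0 = -8 + 0 = -8$)
$m{\left(t \right)} 48 \cdot 6 = - 8 \cdot 48 \cdot 6 = \left(-8\right) 288 = -2304$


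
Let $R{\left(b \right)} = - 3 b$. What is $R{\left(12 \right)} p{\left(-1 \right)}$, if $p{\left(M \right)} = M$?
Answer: $36$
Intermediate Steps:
$R{\left(12 \right)} p{\left(-1 \right)} = \left(-3\right) 12 \left(-1\right) = \left(-36\right) \left(-1\right) = 36$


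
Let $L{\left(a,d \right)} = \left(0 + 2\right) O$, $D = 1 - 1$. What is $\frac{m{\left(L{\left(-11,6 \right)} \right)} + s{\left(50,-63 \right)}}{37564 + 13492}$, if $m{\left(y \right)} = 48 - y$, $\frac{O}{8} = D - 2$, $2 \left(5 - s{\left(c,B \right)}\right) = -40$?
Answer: $\frac{105}{51056} \approx 0.0020566$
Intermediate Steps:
$s{\left(c,B \right)} = 25$ ($s{\left(c,B \right)} = 5 - -20 = 5 + 20 = 25$)
$D = 0$
$O = -16$ ($O = 8 \left(0 - 2\right) = 8 \left(-2\right) = -16$)
$L{\left(a,d \right)} = -32$ ($L{\left(a,d \right)} = \left(0 + 2\right) \left(-16\right) = 2 \left(-16\right) = -32$)
$\frac{m{\left(L{\left(-11,6 \right)} \right)} + s{\left(50,-63 \right)}}{37564 + 13492} = \frac{\left(48 - -32\right) + 25}{37564 + 13492} = \frac{\left(48 + 32\right) + 25}{51056} = \left(80 + 25\right) \frac{1}{51056} = 105 \cdot \frac{1}{51056} = \frac{105}{51056}$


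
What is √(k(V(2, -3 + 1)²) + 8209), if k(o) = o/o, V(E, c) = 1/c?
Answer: √8210 ≈ 90.609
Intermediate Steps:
k(o) = 1
√(k(V(2, -3 + 1)²) + 8209) = √(1 + 8209) = √8210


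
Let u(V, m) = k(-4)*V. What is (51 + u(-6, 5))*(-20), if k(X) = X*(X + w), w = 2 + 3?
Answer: -1500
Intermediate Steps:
w = 5
k(X) = X*(5 + X) (k(X) = X*(X + 5) = X*(5 + X))
u(V, m) = -4*V (u(V, m) = (-4*(5 - 4))*V = (-4*1)*V = -4*V)
(51 + u(-6, 5))*(-20) = (51 - 4*(-6))*(-20) = (51 + 24)*(-20) = 75*(-20) = -1500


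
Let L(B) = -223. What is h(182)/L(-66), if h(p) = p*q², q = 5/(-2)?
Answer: -2275/446 ≈ -5.1009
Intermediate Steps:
q = -5/2 (q = 5*(-½) = -5/2 ≈ -2.5000)
h(p) = 25*p/4 (h(p) = p*(-5/2)² = p*(25/4) = 25*p/4)
h(182)/L(-66) = ((25/4)*182)/(-223) = (2275/2)*(-1/223) = -2275/446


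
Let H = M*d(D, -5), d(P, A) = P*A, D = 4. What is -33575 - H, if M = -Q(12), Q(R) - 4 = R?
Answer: -33895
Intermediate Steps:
Q(R) = 4 + R
d(P, A) = A*P
M = -16 (M = -(4 + 12) = -1*16 = -16)
H = 320 (H = -(-80)*4 = -16*(-20) = 320)
-33575 - H = -33575 - 1*320 = -33575 - 320 = -33895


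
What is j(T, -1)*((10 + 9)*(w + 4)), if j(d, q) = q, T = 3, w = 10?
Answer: -266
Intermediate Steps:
j(T, -1)*((10 + 9)*(w + 4)) = -(10 + 9)*(10 + 4) = -19*14 = -1*266 = -266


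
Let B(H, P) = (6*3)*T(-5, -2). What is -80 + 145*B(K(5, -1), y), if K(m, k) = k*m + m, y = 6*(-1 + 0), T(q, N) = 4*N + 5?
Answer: -7910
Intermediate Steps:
T(q, N) = 5 + 4*N
y = -6 (y = 6*(-1) = -6)
K(m, k) = m + k*m
B(H, P) = -54 (B(H, P) = (6*3)*(5 + 4*(-2)) = 18*(5 - 8) = 18*(-3) = -54)
-80 + 145*B(K(5, -1), y) = -80 + 145*(-54) = -80 - 7830 = -7910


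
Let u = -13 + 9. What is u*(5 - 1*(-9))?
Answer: -56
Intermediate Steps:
u = -4
u*(5 - 1*(-9)) = -4*(5 - 1*(-9)) = -4*(5 + 9) = -4*14 = -56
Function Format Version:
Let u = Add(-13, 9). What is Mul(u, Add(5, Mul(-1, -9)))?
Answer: -56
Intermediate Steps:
u = -4
Mul(u, Add(5, Mul(-1, -9))) = Mul(-4, Add(5, Mul(-1, -9))) = Mul(-4, Add(5, 9)) = Mul(-4, 14) = -56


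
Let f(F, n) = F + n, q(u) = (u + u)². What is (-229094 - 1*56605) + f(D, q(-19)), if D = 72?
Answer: -284183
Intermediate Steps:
q(u) = 4*u² (q(u) = (2*u)² = 4*u²)
(-229094 - 1*56605) + f(D, q(-19)) = (-229094 - 1*56605) + (72 + 4*(-19)²) = (-229094 - 56605) + (72 + 4*361) = -285699 + (72 + 1444) = -285699 + 1516 = -284183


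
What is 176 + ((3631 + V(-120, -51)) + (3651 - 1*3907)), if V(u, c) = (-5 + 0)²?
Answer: 3576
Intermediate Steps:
V(u, c) = 25 (V(u, c) = (-5)² = 25)
176 + ((3631 + V(-120, -51)) + (3651 - 1*3907)) = 176 + ((3631 + 25) + (3651 - 1*3907)) = 176 + (3656 + (3651 - 3907)) = 176 + (3656 - 256) = 176 + 3400 = 3576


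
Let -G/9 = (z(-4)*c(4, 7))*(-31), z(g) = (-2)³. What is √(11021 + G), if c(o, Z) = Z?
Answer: I*√4603 ≈ 67.845*I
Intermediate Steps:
z(g) = -8
G = -15624 (G = -9*(-8*7)*(-31) = -(-504)*(-31) = -9*1736 = -15624)
√(11021 + G) = √(11021 - 15624) = √(-4603) = I*√4603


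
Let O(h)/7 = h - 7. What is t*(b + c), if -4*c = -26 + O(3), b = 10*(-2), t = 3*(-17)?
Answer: 663/2 ≈ 331.50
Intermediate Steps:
O(h) = -49 + 7*h (O(h) = 7*(h - 7) = 7*(-7 + h) = -49 + 7*h)
t = -51
b = -20
c = 27/2 (c = -(-26 + (-49 + 7*3))/4 = -(-26 + (-49 + 21))/4 = -(-26 - 28)/4 = -¼*(-54) = 27/2 ≈ 13.500)
t*(b + c) = -51*(-20 + 27/2) = -51*(-13/2) = 663/2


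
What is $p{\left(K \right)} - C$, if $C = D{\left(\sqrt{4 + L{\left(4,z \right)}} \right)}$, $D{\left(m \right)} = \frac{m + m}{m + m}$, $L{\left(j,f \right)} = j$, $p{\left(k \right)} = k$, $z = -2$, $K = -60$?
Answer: $-61$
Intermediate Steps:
$D{\left(m \right)} = 1$ ($D{\left(m \right)} = \frac{2 m}{2 m} = 2 m \frac{1}{2 m} = 1$)
$C = 1$
$p{\left(K \right)} - C = -60 - 1 = -61$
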